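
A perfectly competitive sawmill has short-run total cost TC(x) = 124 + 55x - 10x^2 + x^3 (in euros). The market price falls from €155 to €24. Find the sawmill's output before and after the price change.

MC = 55 - 20x + 3x^2; the shutdown threshold is min AVC = €30 (at x = 5).
With P = €155 above the shutdown price, P = MC gives x = 10.
At P = €24 < min AVC = €30, price no longer covers variable cost at any output, so the firm shuts down: x = 0.

Output falls from 10 to 0 (the firm shuts down)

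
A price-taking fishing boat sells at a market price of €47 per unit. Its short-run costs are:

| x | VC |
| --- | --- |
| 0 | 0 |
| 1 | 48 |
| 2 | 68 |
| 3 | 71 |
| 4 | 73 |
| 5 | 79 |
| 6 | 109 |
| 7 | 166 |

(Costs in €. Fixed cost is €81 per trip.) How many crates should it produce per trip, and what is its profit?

Profit at each row (π = 47x − TC): x=0: -81; x=1: -82; x=2: -55; x=3: -11; x=4: 34; x=5: 75; x=6: 92; x=7: 82.
Profit is maximized at x = 6. AVC there is 109/6 = €18.17 ≤ P, so producing beats shutting down (which would give -€81).

x = 6; profit = €92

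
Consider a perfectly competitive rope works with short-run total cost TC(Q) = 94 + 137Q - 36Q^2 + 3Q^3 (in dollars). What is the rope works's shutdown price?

The firm shuts down when price falls below the minimum of average variable cost. AVC = VC/Q = 137 - 36Q + 3Q^2.
At the minimum of AVC, MC = AVC. MC = 137 - 72Q + 9Q^2; setting MC = AVC gives 6Q^2 - 36Q = 0, so Q = 6. min AVC = 29.
For P < $29 the firm produces nothing.

$29 per unit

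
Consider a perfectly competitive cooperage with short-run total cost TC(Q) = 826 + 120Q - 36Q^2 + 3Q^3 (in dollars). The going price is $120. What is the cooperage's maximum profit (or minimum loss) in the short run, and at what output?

AVC = 120 - 36Q + 3Q^2; min AVC = $12 at Q = 6. Since P = $120 ≥ min AVC, the firm produces.
MC = 120 - 72Q + 9Q^2. Setting P = MC and taking the root on the rising branch gives Q* = 8.
TR = 120·8 = 960. TC = 826 + 192 = 1018. Profit = 960 − 1018 = -$58.
That loss of $58 beats the $826 the firm would lose by shutting down; producing recovers $768 of fixed cost.

Profit = -$58 at Q = 8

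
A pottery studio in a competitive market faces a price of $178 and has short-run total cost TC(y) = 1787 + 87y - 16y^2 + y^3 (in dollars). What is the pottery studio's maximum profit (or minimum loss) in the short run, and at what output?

AVC = 87 - 16y + y^2 has its minimum $23 at y = 8; price $178 clears that bar, so the firm operates.
With MC = 87 - 32y + 3y^2, P = MC on the upward-sloping part at y* = 13.
TR = 178·13 = 2314. TC = 1787 + 624 = 2411. Profit = 2314 − 2411 = -$97.
By producing, the firm covers all variable cost plus $1690 of fixed cost; shutting down would lose the full $1787.

Profit = -$97 at y = 13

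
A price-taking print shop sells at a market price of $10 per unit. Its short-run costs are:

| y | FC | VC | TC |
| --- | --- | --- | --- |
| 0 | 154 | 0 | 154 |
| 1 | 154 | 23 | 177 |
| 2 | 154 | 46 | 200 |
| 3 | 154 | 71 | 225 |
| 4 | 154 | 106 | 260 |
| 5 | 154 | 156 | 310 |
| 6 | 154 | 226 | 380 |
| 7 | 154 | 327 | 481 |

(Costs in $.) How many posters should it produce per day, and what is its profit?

y = 0 (shut down); profit = -$154

Tabulate TR − TC: y=0: -154; y=1: -167; y=2: -180; y=3: -195; y=4: -220; y=5: -260; y=6: -320; y=7: -411.
Profit is highest at y = 0. Equivalently, the lowest AVC in the table is 23/1 ≈ $23 at y = 1, and P = $10 falls below it — price never covers variable cost, so the firm shuts down and loses only its fixed cost.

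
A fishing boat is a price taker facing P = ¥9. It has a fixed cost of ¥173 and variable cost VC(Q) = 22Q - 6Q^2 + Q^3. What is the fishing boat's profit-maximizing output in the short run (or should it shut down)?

From TC, MC = TC'(Q) = 22 - 12Q + 3Q^2 and AVC = VC/Q = 22 - 6Q + Q^2.
AVC hits its minimum where MC = AVC, at Q = 3, giving min AVC = 22 - 6·3 + 3^2 = ¥13.
P = ¥9 lies below min AVC = ¥13; no output level covers variable cost.
Best response: produce nothing and absorb the ¥173 fixed cost.

Shut down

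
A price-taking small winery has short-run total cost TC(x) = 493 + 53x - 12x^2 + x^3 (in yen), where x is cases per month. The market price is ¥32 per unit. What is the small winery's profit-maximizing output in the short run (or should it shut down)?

From TC, MC = TC'(x) = 53 - 24x + 3x^2 and AVC = VC/x = 53 - 12x + x^2.
AVC is minimized where dAVC/dx = -12 + 2x = 0, at x = 6; min AVC = 53 - 12·6 + 6^2 = ¥17.
Because ¥32 ≥ ¥17, revenue can cover variable cost; the firm operates.
P = MC gives 21 - 24x + 3x^2 = 0, with roots 1 and 7. Take the larger (rising MC): x* = 7.
Check: AVC at x = 7 is ¥18 ≤ P, so revenue covers variable cost.
Profit = P·x − TC = 32·7 − 619 = -¥395, a loss, but smaller than the ¥493 fixed cost the firm would lose by shutting down.

Produce at x = 7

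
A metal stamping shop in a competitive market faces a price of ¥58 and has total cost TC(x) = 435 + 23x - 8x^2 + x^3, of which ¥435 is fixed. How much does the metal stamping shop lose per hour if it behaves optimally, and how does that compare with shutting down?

Profit = -¥141 at x = 7

AVC = 23 - 8x + x^2; min AVC = ¥7 at x = 4. Since P = ¥58 ≥ min AVC, the firm produces.
With MC = 23 - 16x + 3x^2, P = MC on the upward-sloping part at x* = 7.
TR = 58·7 = 406. TC = 435 + 112 = 547. Profit = 406 − 547 = -¥141.
By producing, the firm covers all variable cost plus ¥294 of fixed cost; shutting down would lose the full ¥435.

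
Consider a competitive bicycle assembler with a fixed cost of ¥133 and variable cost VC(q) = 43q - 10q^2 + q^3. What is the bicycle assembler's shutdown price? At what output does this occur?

¥18 per unit, at q = 5

The shutdown price is the minimum of AVC. VC = 43q - 10q^2 + q^3, so AVC = 43 - 10q + q^2.
At the minimum of AVC, MC = AVC. MC = 43 - 20q + 3q^2; setting MC = AVC gives 2q^2 - 10q = 0, so q = 5. min AVC = 18.
The firm shuts down for any P below ¥18.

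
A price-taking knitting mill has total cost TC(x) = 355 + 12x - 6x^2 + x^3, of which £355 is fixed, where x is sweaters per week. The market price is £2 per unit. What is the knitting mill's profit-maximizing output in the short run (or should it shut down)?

Strip out fixed cost: VC = 12x - 6x^2 + x^3. Then AVC = 12 - 6x + x^2 and MC = 12 - 12x + 3x^2.
The AVC parabola has its vertex at x = 6/2 = 3, where AVC = 12 - 6·3 + 3^2 = £3.
With P < min AVC (£2 < £3), every unit sold adds to the loss.
The firm minimizes its loss by shutting down and losing only its fixed cost of £355.

Shut down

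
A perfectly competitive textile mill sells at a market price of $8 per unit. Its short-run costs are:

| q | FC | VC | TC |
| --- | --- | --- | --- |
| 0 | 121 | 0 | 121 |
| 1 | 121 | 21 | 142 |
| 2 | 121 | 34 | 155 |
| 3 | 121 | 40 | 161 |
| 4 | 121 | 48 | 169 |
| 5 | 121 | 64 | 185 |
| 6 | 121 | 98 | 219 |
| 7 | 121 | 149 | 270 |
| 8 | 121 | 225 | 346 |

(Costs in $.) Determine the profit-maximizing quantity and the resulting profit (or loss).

Tabulate TR − TC: q=0: -121; q=1: -134; q=2: -139; q=3: -137; q=4: -137; q=5: -145; q=6: -171; q=7: -214; q=8: -282.
Profit is highest at q = 0. Equivalently, the lowest AVC in the table is 48/4 ≈ $12 at q = 4, and P = $8 falls below it — price never covers variable cost, so the firm shuts down and loses only its fixed cost.

q = 0 (shut down); profit = -$121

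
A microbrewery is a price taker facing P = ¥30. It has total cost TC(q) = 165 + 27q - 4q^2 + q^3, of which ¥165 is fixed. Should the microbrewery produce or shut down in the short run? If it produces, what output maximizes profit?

Produce at q = 3

Strip out fixed cost: VC = 27q - 4q^2 + q^3. Then AVC = 27 - 4q + q^2 and MC = 27 - 8q + 3q^2.
AVC hits its minimum where MC = AVC, at q = 2, giving min AVC = 27 - 4·2 + 2^2 = ¥23.
Since P = ¥30 ≥ min AVC = ¥23, price covers variable cost and the firm should produce.
Solving P = MC: -3 - 8q + 3q^2 = 0 ⇒ q = -1/3 or 3. On the upward-sloping branch, q* = 3.
Check: AVC at q = 3 is ¥24 ≤ P, so revenue covers variable cost.
Profit = P·q − TC = 30·3 − 237 = -¥147, a loss, but smaller than the ¥165 fixed cost the firm would lose by shutting down.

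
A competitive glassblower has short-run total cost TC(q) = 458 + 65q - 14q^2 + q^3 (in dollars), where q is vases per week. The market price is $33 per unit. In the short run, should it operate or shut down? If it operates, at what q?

From TC, MC = TC'(q) = 65 - 28q + 3q^2 and AVC = VC/q = 65 - 14q + q^2.
AVC hits its minimum where MC = AVC, at q = 7, giving min AVC = 65 - 14·7 + 7^2 = $16.
Since P = $33 ≥ min AVC = $16, price covers variable cost and the firm should produce.
P = MC gives 32 - 28q + 3q^2 = 0, with roots 4/3 and 8. Take the larger (rising MC): q* = 8.
Check: AVC at q = 8 is $17 ≤ P, so revenue covers variable cost.
Profit = P·q − TC = 33·8 − 594 = -$330, a loss, but smaller than the $458 fixed cost the firm would lose by shutting down.

Produce at q = 8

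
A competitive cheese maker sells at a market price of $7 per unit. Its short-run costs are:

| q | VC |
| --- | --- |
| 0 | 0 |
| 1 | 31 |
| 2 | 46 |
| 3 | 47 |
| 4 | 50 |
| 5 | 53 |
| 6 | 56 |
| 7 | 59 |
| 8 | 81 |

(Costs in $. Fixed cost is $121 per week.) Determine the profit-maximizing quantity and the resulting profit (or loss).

q = 0 (shut down); profit = -$121

Tabulate TR − TC: q=0: -121; q=1: -145; q=2: -153; q=3: -147; q=4: -143; q=5: -139; q=6: -135; q=7: -131; q=8: -146.
Profit is highest at q = 0. Equivalently, the lowest AVC in the table is 59/7 ≈ $8.43 at q = 7, and P = $7 falls below it — price never covers variable cost, so the firm shuts down and loses only its fixed cost.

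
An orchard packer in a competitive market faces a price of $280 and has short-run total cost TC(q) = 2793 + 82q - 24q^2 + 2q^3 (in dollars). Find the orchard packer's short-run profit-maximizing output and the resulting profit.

AVC = 82 - 24q + 2q^2 has its minimum $10 at q = 6; price $280 clears that bar, so the firm operates.
MC = 82 - 48q + 6q^2. Setting P = MC and taking the root on the rising branch gives q* = 11.
TR = 280·11 = 3080. TC = 2793 + 660 = 3453. Profit = 3080 − 3453 = -$373.
Shutting down would mean losing the fixed cost of $2793, so operating at a loss of $373 is better by $2420.

Profit = -$373 at q = 11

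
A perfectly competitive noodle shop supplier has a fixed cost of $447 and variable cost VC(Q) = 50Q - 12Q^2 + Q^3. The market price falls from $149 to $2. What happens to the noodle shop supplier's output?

Output falls from 11 to 0 (the firm shuts down)

AVC = 50 - 12Q + Q^2, minimized at Q = 6 where min AVC = $14. MC = 50 - 24Q + 3Q^2.
At P = $149 ≥ min AVC, set P = MC on the rising branch: Q = 11.
At P = $2 < min AVC = $14, price no longer covers variable cost at any output, so the firm shuts down: Q = 0.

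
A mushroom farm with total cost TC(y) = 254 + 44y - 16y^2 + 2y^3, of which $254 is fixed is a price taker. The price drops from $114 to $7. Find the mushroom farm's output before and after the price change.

AVC = 44 - 16y + 2y^2, minimized at y = 4 where min AVC = $12. MC = 44 - 32y + 6y^2.
At P = $114 ≥ min AVC, set P = MC on the rising branch: y = 7.
At P = $7 < min AVC = $12, price no longer covers variable cost at any output, so the firm shuts down: y = 0.

Output falls from 7 to 0 (the firm shuts down)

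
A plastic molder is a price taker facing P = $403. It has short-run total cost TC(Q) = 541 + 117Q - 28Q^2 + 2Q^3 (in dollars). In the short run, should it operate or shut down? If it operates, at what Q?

Produce at Q = 13

Variable cost is VC = 117Q - 28Q^2 + 2Q^3, so AVC = VC/Q = 117 - 28Q + 2Q^2 and MC = dTC/dQ = 117 - 56Q + 6Q^2.
AVC hits its minimum where MC = AVC, at Q = 7, giving min AVC = 117 - 28·7 + 2·7^2 = $19.
P = $403 exceeds min AVC = $19, so the firm stays open.
Solving P = MC: -286 - 56Q + 6Q^2 = 0 ⇒ Q = -11/3 or 13. On the upward-sloping branch, Q* = 13.
Check: AVC at Q = 13 is $91 ≤ P, so revenue covers variable cost.
Profit = P·Q − TC = 403·13 − 1724 = $3515.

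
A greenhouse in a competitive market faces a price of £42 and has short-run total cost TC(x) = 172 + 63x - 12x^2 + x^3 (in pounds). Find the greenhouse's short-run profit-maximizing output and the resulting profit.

Profit = -£74 at x = 7

AVC = 63 - 12x + x^2 has its minimum £27 at x = 6; price £42 clears that bar, so the firm operates.
MC = 63 - 24x + 3x^2. Setting P = MC and taking the root on the rising branch gives x* = 7.
TR = 42·7 = 294. TC = 172 + 196 = 368. Profit = 294 − 368 = -£74.
Shutting down would mean losing the fixed cost of £172, so operating at a loss of £74 is better by £98.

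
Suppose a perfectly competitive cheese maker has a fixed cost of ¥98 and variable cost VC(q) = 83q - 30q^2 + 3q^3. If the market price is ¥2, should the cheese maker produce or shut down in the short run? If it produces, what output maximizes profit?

Shut down

Strip out fixed cost: VC = 83q - 30q^2 + 3q^3. Then AVC = 83 - 30q + 3q^2 and MC = 83 - 60q + 9q^2.
AVC hits its minimum where MC = AVC, at q = 5, giving min AVC = 83 - 30·5 + 3·5^2 = ¥8.
P = ¥2 lies below min AVC = ¥8; no output level covers variable cost.
The firm minimizes its loss by shutting down and losing only its fixed cost of ¥98.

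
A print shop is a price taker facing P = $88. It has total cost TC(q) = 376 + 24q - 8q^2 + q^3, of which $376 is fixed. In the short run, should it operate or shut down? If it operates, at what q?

Produce at q = 8

Variable cost is VC = 24q - 8q^2 + q^3, so AVC = VC/q = 24 - 8q + q^2 and MC = dTC/dq = 24 - 16q + 3q^2.
The AVC parabola has its vertex at q = 8/2 = 4, where AVC = 24 - 8·4 + 4^2 = $8.
P = $88 exceeds min AVC = $8, so the firm stays open.
Solving P = MC: -64 - 16q + 3q^2 = 0 ⇒ q = -8/3 or 8. On the upward-sloping branch, q* = 8.
Check: AVC at q = 8 is $24 ≤ P, so revenue covers variable cost.
Profit = P·q − TC = 88·8 − 568 = $136.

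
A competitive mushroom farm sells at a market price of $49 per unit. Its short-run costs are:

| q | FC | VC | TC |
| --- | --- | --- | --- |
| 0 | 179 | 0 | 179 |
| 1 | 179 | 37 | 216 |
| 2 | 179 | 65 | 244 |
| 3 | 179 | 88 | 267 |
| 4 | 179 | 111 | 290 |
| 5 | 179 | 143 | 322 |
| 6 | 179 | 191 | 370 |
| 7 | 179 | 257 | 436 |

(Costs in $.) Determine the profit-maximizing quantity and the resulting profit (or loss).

Profit at each row (π = 49q − TC): q=0: -179; q=1: -167; q=2: -146; q=3: -120; q=4: -94; q=5: -77; q=6: -76; q=7: -93.
Profit is maximized at q = 6. AVC there is 191/6 = $31.83 ≤ P, so producing beats shutting down (which would give -$179).

q = 6; profit = -$76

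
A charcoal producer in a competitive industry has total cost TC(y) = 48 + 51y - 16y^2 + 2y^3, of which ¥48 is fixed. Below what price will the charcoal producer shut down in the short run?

¥19 per unit

The firm shuts down when price falls below the minimum of average variable cost. AVC = VC/y = 51 - 16y + 2y^2.
dAVC/dy = -16 + 4y = 0 gives y = 4. min AVC = 51 - 16·4 + 2·4^2 = 19.
For P < ¥19 the firm produces nothing.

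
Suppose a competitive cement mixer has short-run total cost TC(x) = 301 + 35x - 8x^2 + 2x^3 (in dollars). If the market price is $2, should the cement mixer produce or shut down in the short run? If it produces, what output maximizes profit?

Shut down

Strip out fixed cost: VC = 35x - 8x^2 + 2x^3. Then AVC = 35 - 8x + 2x^2 and MC = 35 - 16x + 6x^2.
AVC hits its minimum where MC = AVC, at x = 2, giving min AVC = 35 - 8·2 + 2·2^2 = $27.
Since P = $2 < min AVC = $27, price fails to cover variable cost at any output.
Best response: produce nothing and absorb the $301 fixed cost.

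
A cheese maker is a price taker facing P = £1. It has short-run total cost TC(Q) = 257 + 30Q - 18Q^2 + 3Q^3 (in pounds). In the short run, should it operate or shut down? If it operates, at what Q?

Variable cost is VC = 30Q - 18Q^2 + 3Q^3, so AVC = VC/Q = 30 - 18Q + 3Q^2 and MC = dTC/dQ = 30 - 36Q + 9Q^2.
AVC hits its minimum where MC = AVC, at Q = 3, giving min AVC = 30 - 18·3 + 3·3^2 = £3.
P = £1 lies below min AVC = £3; no output level covers variable cost.
The firm minimizes its loss by shutting down and losing only its fixed cost of £257.

Shut down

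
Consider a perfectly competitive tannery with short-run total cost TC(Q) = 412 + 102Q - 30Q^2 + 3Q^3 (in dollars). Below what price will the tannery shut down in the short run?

$27 per unit

The shutdown price is the minimum of AVC. VC = 102Q - 30Q^2 + 3Q^3, so AVC = 102 - 30Q + 3Q^2.
dAVC/dQ = -30 + 6Q = 0 gives Q = 5. min AVC = 102 - 30·5 + 3·5^2 = 27.
For P < $27 the firm produces nothing.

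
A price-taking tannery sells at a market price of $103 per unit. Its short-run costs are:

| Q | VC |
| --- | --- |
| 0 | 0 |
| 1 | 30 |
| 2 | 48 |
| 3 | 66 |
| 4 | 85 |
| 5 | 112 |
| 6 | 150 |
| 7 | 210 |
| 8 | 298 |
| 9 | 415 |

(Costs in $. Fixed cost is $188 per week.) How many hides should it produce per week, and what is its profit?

Q = 8; profit = $338

Compute π = P·Q − TC at each output: Q=0: -188; Q=1: -115; Q=2: -30; Q=3: 55; Q=4: 139; Q=5: 215; Q=6: 280; Q=7: 323; Q=8: 338; Q=9: 324.
Profit is maximized at Q = 8. AVC there is 298/8 = $37.25 ≤ P, so producing beats shutting down (which would give -$188).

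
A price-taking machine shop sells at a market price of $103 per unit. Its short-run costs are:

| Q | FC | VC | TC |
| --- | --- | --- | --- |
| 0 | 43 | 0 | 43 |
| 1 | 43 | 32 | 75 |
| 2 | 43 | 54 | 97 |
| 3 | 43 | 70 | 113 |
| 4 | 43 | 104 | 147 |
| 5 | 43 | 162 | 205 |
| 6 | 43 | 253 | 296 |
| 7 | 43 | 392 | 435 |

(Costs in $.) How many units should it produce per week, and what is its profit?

Q = 6; profit = $322

Compute π = P·Q − TC at each output: Q=0: -43; Q=1: 28; Q=2: 109; Q=3: 196; Q=4: 265; Q=5: 310; Q=6: 322; Q=7: 286.
Profit is maximized at Q = 6. AVC there is 253/6 = $42.17 ≤ P, so producing beats shutting down (which would give -$43).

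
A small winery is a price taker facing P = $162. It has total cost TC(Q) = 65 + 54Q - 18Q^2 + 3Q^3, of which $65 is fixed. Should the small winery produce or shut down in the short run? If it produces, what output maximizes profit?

Produce at Q = 6

From TC, MC = TC'(Q) = 54 - 36Q + 9Q^2 and AVC = VC/Q = 54 - 18Q + 3Q^2.
The AVC parabola has its vertex at Q = 18/6 = 3, where AVC = 54 - 18·3 + 3·3^2 = $27.
Because $162 ≥ $27, revenue can cover variable cost; the firm operates.
Set P = MC: 162 = 54 - 36Q + 9Q^2 → -108 - 36Q + 9Q^2 = 0. The roots are Q = -2 and Q = 6; the profit-maximizing output is on the rising part of MC, so Q* = 6.
Check: AVC at Q = 6 is $54 ≤ P, so revenue covers variable cost.
Profit = P·Q − TC = 162·6 − 389 = $583.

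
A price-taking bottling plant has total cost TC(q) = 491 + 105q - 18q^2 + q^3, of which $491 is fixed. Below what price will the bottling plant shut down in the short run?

The firm shuts down when price falls below the minimum of average variable cost. AVC = VC/q = 105 - 18q + q^2.
At the minimum of AVC, MC = AVC. MC = 105 - 36q + 3q^2; setting MC = AVC gives 2q^2 - 18q = 0, so q = 9. min AVC = 24.
For P < $24 the firm produces nothing.

$24 per unit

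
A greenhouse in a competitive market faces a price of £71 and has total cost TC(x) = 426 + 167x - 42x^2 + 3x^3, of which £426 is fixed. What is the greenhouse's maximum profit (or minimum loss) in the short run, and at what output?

AVC = 167 - 42x + 3x^2; min AVC = £20 at x = 7. Since P = £71 ≥ min AVC, the firm produces.
With MC = 167 - 84x + 9x^2, P = MC on the upward-sloping part at x* = 8.
TR = 71·8 = 568. TC = 426 + 184 = 610. Profit = 568 − 610 = -£42.
By producing, the firm covers all variable cost plus £384 of fixed cost; shutting down would lose the full £426.

Profit = -£42 at x = 8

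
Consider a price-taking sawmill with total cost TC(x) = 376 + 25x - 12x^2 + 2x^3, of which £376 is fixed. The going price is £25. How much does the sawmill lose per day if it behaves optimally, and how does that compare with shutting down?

Profit = -£312 at x = 4

AVC = 25 - 12x + 2x^2 has its minimum £7 at x = 3; price £25 clears that bar, so the firm operates.
MC = 25 - 24x + 6x^2. Setting P = MC and taking the root on the rising branch gives x* = 4.
TR = 25·4 = 100. TC = 376 + 36 = 412. Profit = 100 − 412 = -£312.
By producing, the firm covers all variable cost plus £64 of fixed cost; shutting down would lose the full £376.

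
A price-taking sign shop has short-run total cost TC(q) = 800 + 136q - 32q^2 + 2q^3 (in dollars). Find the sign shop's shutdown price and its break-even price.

AVC = 136 - 32q + 2q^2; minimized at q = 8, giving min AVC = $8. That is the shutdown price.
ATC = 800/q + 136 - 32q + 2q^2. Setting dATC/dq = −800/q^2 − 32 + 4q = 0 gives q = 10 (since 4·10^3 − 32·10^2 = 800).
min ATC = 800/10 + 136 − 32·10 + 2·10^2 = $96. That is the break-even price.
Between these two prices the firm operates at a loss; above $96 it earns a profit.

Shutdown price = $8; break-even price = $96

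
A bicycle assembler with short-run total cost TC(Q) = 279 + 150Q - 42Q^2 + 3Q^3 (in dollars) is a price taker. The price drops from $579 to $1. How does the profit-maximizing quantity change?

Output falls from 13 to 0 (the firm shuts down)

MC = 150 - 84Q + 9Q^2; the shutdown threshold is min AVC = $3 (at Q = 7).
With P = $579 above the shutdown price, P = MC gives Q = 13.
At P = $1 < min AVC = $3, price no longer covers variable cost at any output, so the firm shuts down: Q = 0.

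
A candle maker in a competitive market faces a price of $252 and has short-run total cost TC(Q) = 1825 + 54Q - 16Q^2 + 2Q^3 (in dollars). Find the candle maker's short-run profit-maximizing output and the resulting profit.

Profit = -$205 at Q = 9

AVC = 54 - 16Q + 2Q^2 has its minimum $22 at Q = 4; price $252 clears that bar, so the firm operates.
MC = 54 - 32Q + 6Q^2. Setting P = MC and taking the root on the rising branch gives Q* = 9.
TR = 252·9 = 2268. TC = 1825 + 648 = 2473. Profit = 2268 − 2473 = -$205.
That loss of $205 beats the $1825 the firm would lose by shutting down; producing recovers $1620 of fixed cost.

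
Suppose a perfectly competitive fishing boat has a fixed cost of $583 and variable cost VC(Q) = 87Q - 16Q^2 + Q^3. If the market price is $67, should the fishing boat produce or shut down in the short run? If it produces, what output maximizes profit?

Variable cost is VC = 87Q - 16Q^2 + Q^3, so AVC = VC/Q = 87 - 16Q + Q^2 and MC = dTC/dQ = 87 - 32Q + 3Q^2.
The AVC parabola has its vertex at Q = 16/2 = 8, where AVC = 87 - 16·8 + 8^2 = $23.
P = $67 exceeds min AVC = $23, so the firm stays open.
Solving P = MC: 20 - 32Q + 3Q^2 = 0 ⇒ Q = 2/3 or 10. On the upward-sloping branch, Q* = 10.
Check: AVC at Q = 10 is $27 ≤ P, so revenue covers variable cost.
Profit = P·Q − TC = 67·10 − 853 = -$183, a loss, but smaller than the $583 fixed cost the firm would lose by shutting down.

Produce at Q = 10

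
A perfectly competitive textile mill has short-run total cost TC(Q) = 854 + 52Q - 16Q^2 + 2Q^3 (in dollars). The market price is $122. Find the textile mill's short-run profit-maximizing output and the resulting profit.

AVC = 52 - 16Q + 2Q^2 has its minimum $20 at Q = 4; price $122 clears that bar, so the firm operates.
With MC = 52 - 32Q + 6Q^2, P = MC on the upward-sloping part at Q* = 7.
TR = 122·7 = 854. TC = 854 + 266 = 1120. Profit = 854 − 1120 = -$266.
By producing, the firm covers all variable cost plus $588 of fixed cost; shutting down would lose the full $854.

Profit = -$266 at Q = 7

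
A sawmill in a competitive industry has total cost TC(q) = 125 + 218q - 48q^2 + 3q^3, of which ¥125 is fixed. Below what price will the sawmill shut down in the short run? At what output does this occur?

¥26 per unit, at q = 8

The firm shuts down when price falls below the minimum of average variable cost. AVC = VC/q = 218 - 48q + 3q^2.
At the minimum of AVC, MC = AVC. MC = 218 - 96q + 9q^2; setting MC = AVC gives 6q^2 - 48q = 0, so q = 8. min AVC = 26.
The firm shuts down for any P below ¥26.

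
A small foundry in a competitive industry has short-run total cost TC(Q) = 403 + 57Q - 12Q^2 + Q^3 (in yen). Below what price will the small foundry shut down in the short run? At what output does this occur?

¥21 per unit, at Q = 6

Short-run supply begins at min AVC. From VC = 57Q - 12Q^2 + Q^3, AVC = 57 - 12Q + Q^2.
At the minimum of AVC, MC = AVC. MC = 57 - 24Q + 3Q^2; setting MC = AVC gives 2Q^2 - 12Q = 0, so Q = 6. min AVC = 21.
The firm shuts down for any P below ¥21.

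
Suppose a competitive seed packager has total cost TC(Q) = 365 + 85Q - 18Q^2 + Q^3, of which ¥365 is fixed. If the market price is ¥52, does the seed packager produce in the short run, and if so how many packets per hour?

Produce at Q = 11

Strip out fixed cost: VC = 85Q - 18Q^2 + Q^3. Then AVC = 85 - 18Q + Q^2 and MC = 85 - 36Q + 3Q^2.
AVC hits its minimum where MC = AVC, at Q = 9, giving min AVC = 85 - 18·9 + 9^2 = ¥4.
Since P = ¥52 ≥ min AVC = ¥4, price covers variable cost and the firm should produce.
P = MC gives 33 - 36Q + 3Q^2 = 0, with roots 1 and 11. Take the larger (rising MC): Q* = 11.
Check: AVC at Q = 11 is ¥8 ≤ P, so revenue covers variable cost.
Profit = P·Q − TC = 52·11 − 453 = ¥119.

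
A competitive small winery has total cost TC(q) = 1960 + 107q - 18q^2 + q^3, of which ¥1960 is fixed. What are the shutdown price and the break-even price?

Shutdown price = ¥26; break-even price = ¥191

Shutdown price = min AVC. AVC = 107 - 18q + q^2, with vertex at q = 9 and minimum ¥26.
ATC = 1960/q + 107 - 18q + q^2. Setting dATC/dq = −1960/q^2 − 18 + 2q = 0 gives q = 14 (since 2·14^3 − 18·14^2 = 1960).
min ATC = 1960/14 + 107 − 18·14 + 14^2 = ¥191. That is the break-even price.
For ¥26 ≤ P < ¥191 the firm produces at a loss; below ¥26 it shuts down.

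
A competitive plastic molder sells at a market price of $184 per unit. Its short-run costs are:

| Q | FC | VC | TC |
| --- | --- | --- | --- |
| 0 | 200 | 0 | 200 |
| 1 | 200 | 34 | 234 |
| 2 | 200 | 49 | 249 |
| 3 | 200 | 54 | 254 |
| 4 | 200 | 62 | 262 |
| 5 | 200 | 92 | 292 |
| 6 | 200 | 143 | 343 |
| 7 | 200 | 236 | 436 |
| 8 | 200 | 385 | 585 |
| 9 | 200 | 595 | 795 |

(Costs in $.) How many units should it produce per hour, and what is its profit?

Tabulate TR − TC: Q=0: -200; Q=1: -50; Q=2: 119; Q=3: 298; Q=4: 474; Q=5: 628; Q=6: 761; Q=7: 852; Q=8: 887; Q=9: 861.
Profit is maximized at Q = 8. AVC there is 385/8 = $48.12 ≤ P, so producing beats shutting down (which would give -$200).

Q = 8; profit = $887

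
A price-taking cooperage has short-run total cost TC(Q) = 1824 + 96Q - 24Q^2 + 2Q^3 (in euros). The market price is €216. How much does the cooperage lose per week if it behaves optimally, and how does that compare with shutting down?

AVC = 96 - 24Q + 2Q^2; min AVC = €24 at Q = 6. Since P = €216 ≥ min AVC, the firm produces.
With MC = 96 - 48Q + 6Q^2, P = MC on the upward-sloping part at Q* = 10.
TR = 216·10 = 2160. TC = 1824 + 560 = 2384. Profit = 2160 − 2384 = -€224.
By producing, the firm covers all variable cost plus €1600 of fixed cost; shutting down would lose the full €1824.

Profit = -€224 at Q = 10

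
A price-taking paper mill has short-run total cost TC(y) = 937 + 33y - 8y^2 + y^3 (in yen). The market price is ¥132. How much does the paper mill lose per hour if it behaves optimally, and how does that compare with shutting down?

AVC = 33 - 8y + y^2 has its minimum ¥17 at y = 4; price ¥132 clears that bar, so the firm operates.
With MC = 33 - 16y + 3y^2, P = MC on the upward-sloping part at y* = 9.
TR = 132·9 = 1188. TC = 937 + 378 = 1315. Profit = 1188 − 1315 = -¥127.
Shutting down would mean losing the fixed cost of ¥937, so operating at a loss of ¥127 is better by ¥810.

Profit = -¥127 at y = 9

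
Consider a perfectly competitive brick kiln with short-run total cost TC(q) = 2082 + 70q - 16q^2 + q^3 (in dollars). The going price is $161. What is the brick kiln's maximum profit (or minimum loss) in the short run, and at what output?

AVC = 70 - 16q + q^2 has its minimum $6 at q = 8; price $161 clears that bar, so the firm operates.
MC = 70 - 32q + 3q^2. Setting P = MC and taking the root on the rising branch gives q* = 13.
TR = 161·13 = 2093. TC = 2082 + 403 = 2485. Profit = 2093 − 2485 = -$392.
That loss of $392 beats the $2082 the firm would lose by shutting down; producing recovers $1690 of fixed cost.

Profit = -$392 at q = 13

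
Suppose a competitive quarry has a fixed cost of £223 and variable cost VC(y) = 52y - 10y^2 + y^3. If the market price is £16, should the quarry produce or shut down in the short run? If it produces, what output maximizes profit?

Shut down

Strip out fixed cost: VC = 52y - 10y^2 + y^3. Then AVC = 52 - 10y + y^2 and MC = 52 - 20y + 3y^2.
The AVC parabola has its vertex at y = 10/2 = 5, where AVC = 52 - 10·5 + 5^2 = £27.
Since P = £16 < min AVC = £27, price fails to cover variable cost at any output.
The firm minimizes its loss by shutting down and losing only its fixed cost of £223.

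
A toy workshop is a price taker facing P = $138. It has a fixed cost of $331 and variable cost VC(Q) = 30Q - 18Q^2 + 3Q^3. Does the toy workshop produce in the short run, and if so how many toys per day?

Produce at Q = 6

From TC, MC = TC'(Q) = 30 - 36Q + 9Q^2 and AVC = VC/Q = 30 - 18Q + 3Q^2.
The AVC parabola has its vertex at Q = 18/6 = 3, where AVC = 30 - 18·3 + 3·3^2 = $3.
Since P = $138 ≥ min AVC = $3, price covers variable cost and the firm should produce.
P = MC gives -108 - 36Q + 9Q^2 = 0, with roots -2 and 6. Take the larger (rising MC): Q* = 6.
Check: AVC at Q = 6 is $30 ≤ P, so revenue covers variable cost.
Profit = P·Q − TC = 138·6 − 511 = $317.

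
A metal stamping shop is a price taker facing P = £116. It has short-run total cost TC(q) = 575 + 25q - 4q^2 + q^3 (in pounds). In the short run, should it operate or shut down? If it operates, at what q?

Produce at q = 7

Variable cost is VC = 25q - 4q^2 + q^3, so AVC = VC/q = 25 - 4q + q^2 and MC = dTC/dq = 25 - 8q + 3q^2.
AVC is minimized where dAVC/dq = -4 + 2q = 0, at q = 2; min AVC = 25 - 4·2 + 2^2 = £21.
Because £116 ≥ £21, revenue can cover variable cost; the firm operates.
P = MC gives -91 - 8q + 3q^2 = 0, with roots -13/3 and 7. Take the larger (rising MC): q* = 7.
Check: AVC at q = 7 is £46 ≤ P, so revenue covers variable cost.
Profit = P·q − TC = 116·7 − 897 = -£85, a loss, but smaller than the £575 fixed cost the firm would lose by shutting down.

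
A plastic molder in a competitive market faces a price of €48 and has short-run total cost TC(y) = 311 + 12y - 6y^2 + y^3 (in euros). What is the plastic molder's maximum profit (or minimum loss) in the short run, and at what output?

AVC = 12 - 6y + y^2; min AVC = €3 at y = 3. Since P = €48 ≥ min AVC, the firm produces.
With MC = 12 - 12y + 3y^2, P = MC on the upward-sloping part at y* = 6.
TR = 48·6 = 288. TC = 311 + 72 = 383. Profit = 288 − 383 = -€95.
That loss of €95 beats the €311 the firm would lose by shutting down; producing recovers €216 of fixed cost.

Profit = -€95 at y = 6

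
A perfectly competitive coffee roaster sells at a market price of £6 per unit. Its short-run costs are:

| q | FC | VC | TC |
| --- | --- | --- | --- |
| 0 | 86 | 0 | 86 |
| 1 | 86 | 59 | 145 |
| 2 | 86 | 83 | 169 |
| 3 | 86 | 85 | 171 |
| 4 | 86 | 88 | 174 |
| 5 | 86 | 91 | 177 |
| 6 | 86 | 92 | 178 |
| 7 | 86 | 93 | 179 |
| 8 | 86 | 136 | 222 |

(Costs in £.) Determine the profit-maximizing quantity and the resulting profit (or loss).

q = 0 (shut down); profit = -£86

Tabulate TR − TC: q=0: -86; q=1: -139; q=2: -157; q=3: -153; q=4: -150; q=5: -147; q=6: -142; q=7: -137; q=8: -174.
Profit is highest at q = 0. Equivalently, the lowest AVC in the table is 93/7 ≈ £13.29 at q = 7, and P = £6 falls below it — price never covers variable cost, so the firm shuts down and loses only its fixed cost.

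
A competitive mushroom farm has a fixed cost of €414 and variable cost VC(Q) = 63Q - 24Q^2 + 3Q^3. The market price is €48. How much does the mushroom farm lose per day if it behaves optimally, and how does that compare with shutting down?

Profit = -€264 at Q = 5

AVC = 63 - 24Q + 3Q^2; min AVC = €15 at Q = 4. Since P = €48 ≥ min AVC, the firm produces.
MC = 63 - 48Q + 9Q^2. Setting P = MC and taking the root on the rising branch gives Q* = 5.
TR = 48·5 = 240. TC = 414 + 90 = 504. Profit = 240 − 504 = -€264.
That loss of €264 beats the €414 the firm would lose by shutting down; producing recovers €150 of fixed cost.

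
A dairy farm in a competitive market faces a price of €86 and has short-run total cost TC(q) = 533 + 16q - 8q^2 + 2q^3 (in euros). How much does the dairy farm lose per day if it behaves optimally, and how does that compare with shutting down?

Profit = -€233 at q = 5

AVC = 16 - 8q + 2q^2 has its minimum €8 at q = 2; price €86 clears that bar, so the firm operates.
MC = 16 - 16q + 6q^2. Setting P = MC and taking the root on the rising branch gives q* = 5.
TR = 86·5 = 430. TC = 533 + 130 = 663. Profit = 430 − 663 = -€233.
By producing, the firm covers all variable cost plus €300 of fixed cost; shutting down would lose the full €533.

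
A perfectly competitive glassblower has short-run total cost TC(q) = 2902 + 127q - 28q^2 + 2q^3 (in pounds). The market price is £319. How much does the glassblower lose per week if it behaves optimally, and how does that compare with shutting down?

Profit = -£22 at q = 12

AVC = 127 - 28q + 2q^2; min AVC = £29 at q = 7. Since P = £319 ≥ min AVC, the firm produces.
MC = 127 - 56q + 6q^2. Setting P = MC and taking the root on the rising branch gives q* = 12.
TR = 319·12 = 3828. TC = 2902 + 948 = 3850. Profit = 3828 − 3850 = -£22.
That loss of £22 beats the £2902 the firm would lose by shutting down; producing recovers £2880 of fixed cost.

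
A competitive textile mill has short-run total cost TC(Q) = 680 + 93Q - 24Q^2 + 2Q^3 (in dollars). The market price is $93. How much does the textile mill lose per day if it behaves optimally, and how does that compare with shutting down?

Profit = -$168 at Q = 8

AVC = 93 - 24Q + 2Q^2 has its minimum $21 at Q = 6; price $93 clears that bar, so the firm operates.
MC = 93 - 48Q + 6Q^2. Setting P = MC and taking the root on the rising branch gives Q* = 8.
TR = 93·8 = 744. TC = 680 + 232 = 912. Profit = 744 − 912 = -$168.
That loss of $168 beats the $680 the firm would lose by shutting down; producing recovers $512 of fixed cost.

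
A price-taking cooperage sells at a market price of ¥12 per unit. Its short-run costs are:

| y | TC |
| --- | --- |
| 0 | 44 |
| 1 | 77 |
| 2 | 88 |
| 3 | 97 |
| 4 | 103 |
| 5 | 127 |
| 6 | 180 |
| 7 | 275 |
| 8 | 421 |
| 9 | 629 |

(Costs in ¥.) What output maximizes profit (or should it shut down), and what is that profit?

y = 0 (shut down); profit = -¥44

Compute π = P·y − TC at each output: y=0: -44; y=1: -65; y=2: -64; y=3: -61; y=4: -55; y=5: -67; y=6: -108; y=7: -191; y=8: -325; y=9: -521.
Profit is highest at y = 0. Equivalently, the lowest AVC in the table is 59/4 ≈ ¥14.75 at y = 4, and P = ¥12 falls below it — price never covers variable cost, so the firm shuts down and loses only its fixed cost.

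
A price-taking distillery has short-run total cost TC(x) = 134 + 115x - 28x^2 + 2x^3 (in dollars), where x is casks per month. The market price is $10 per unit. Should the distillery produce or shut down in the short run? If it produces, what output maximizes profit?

Strip out fixed cost: VC = 115x - 28x^2 + 2x^3. Then AVC = 115 - 28x + 2x^2 and MC = 115 - 56x + 6x^2.
AVC hits its minimum where MC = AVC, at x = 7, giving min AVC = 115 - 28·7 + 2·7^2 = $17.
Since P = $10 < min AVC = $17, price fails to cover variable cost at any output.
Best response: produce nothing and absorb the $134 fixed cost.

Shut down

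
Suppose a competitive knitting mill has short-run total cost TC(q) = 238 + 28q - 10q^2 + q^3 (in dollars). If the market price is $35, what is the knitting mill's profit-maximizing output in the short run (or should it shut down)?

Produce at q = 7

Variable cost is VC = 28q - 10q^2 + q^3, so AVC = VC/q = 28 - 10q + q^2 and MC = dTC/dq = 28 - 20q + 3q^2.
AVC is minimized where dAVC/dq = -10 + 2q = 0, at q = 5; min AVC = 28 - 10·5 + 5^2 = $3.
Because $35 ≥ $3, revenue can cover variable cost; the firm operates.
P = MC gives -7 - 20q + 3q^2 = 0, with roots -1/3 and 7. Take the larger (rising MC): q* = 7.
Check: AVC at q = 7 is $7 ≤ P, so revenue covers variable cost.
Profit = P·q − TC = 35·7 − 287 = -$42, a loss, but smaller than the $238 fixed cost the firm would lose by shutting down.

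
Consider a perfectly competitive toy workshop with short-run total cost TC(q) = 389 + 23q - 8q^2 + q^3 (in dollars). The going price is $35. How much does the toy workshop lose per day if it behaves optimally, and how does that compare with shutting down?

AVC = 23 - 8q + q^2 has its minimum $7 at q = 4; price $35 clears that bar, so the firm operates.
MC = 23 - 16q + 3q^2. Setting P = MC and taking the root on the rising branch gives q* = 6.
TR = 35·6 = 210. TC = 389 + 66 = 455. Profit = 210 − 455 = -$245.
That loss of $245 beats the $389 the firm would lose by shutting down; producing recovers $144 of fixed cost.

Profit = -$245 at q = 6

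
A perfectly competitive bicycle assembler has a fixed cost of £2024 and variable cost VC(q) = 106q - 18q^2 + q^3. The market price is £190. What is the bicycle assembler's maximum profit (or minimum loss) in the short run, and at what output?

Profit = -£64 at q = 14

AVC = 106 - 18q + q^2 has its minimum £25 at q = 9; price £190 clears that bar, so the firm operates.
MC = 106 - 36q + 3q^2. Setting P = MC and taking the root on the rising branch gives q* = 14.
TR = 190·14 = 2660. TC = 2024 + 700 = 2724. Profit = 2660 − 2724 = -£64.
That loss of £64 beats the £2024 the firm would lose by shutting down; producing recovers £1960 of fixed cost.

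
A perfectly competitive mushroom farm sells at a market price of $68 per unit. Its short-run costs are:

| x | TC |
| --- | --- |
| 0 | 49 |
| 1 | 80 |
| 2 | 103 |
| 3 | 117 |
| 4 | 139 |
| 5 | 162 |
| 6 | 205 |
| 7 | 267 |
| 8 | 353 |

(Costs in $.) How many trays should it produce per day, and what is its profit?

Profit at each row (π = 68x − TC): x=0: -49; x=1: -12; x=2: 33; x=3: 87; x=4: 133; x=5: 178; x=6: 203; x=7: 209; x=8: 191.
Profit is maximized at x = 7. AVC there is 218/7 = $31.14 ≤ P, so producing beats shutting down (which would give -$49).

x = 7; profit = $209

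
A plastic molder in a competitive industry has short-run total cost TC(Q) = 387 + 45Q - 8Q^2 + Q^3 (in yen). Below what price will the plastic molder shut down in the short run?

The shutdown price is the minimum of AVC. VC = 45Q - 8Q^2 + Q^3, so AVC = 45 - 8Q + Q^2.
dAVC/dQ = -8 + 2Q = 0 gives Q = 4. min AVC = 45 - 8·4 + 4^2 = 29.
So the shutdown price is ¥29.

¥29 per unit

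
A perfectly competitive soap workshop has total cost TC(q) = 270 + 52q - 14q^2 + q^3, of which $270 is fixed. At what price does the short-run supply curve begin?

The firm shuts down when price falls below the minimum of average variable cost. AVC = VC/q = 52 - 14q + q^2.
At the minimum of AVC, MC = AVC. MC = 52 - 28q + 3q^2; setting MC = AVC gives 2q^2 - 14q = 0, so q = 7. min AVC = 3.
The firm shuts down for any P below $3.

$3 per unit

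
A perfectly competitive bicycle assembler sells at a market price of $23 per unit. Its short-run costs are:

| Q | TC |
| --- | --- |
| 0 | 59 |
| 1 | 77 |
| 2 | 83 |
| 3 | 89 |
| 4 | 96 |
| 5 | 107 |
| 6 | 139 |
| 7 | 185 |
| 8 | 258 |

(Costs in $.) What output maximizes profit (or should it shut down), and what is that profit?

Compute π = P·Q − TC at each output: Q=0: -59; Q=1: -54; Q=2: -37; Q=3: -20; Q=4: -4; Q=5: 8; Q=6: -1; Q=7: -24; Q=8: -74.
Profit is maximized at Q = 5. AVC there is 48/5 = $9.60 ≤ P, so producing beats shutting down (which would give -$59).

Q = 5; profit = $8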